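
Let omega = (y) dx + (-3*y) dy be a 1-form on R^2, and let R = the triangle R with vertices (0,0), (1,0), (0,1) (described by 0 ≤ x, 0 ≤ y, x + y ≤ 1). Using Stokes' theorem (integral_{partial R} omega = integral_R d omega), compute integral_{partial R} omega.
integral_(partial R) omega = -1/2

Stokes: integral_partial_R omega = integral_R d omega with d omega = (∂Q/∂x - ∂P/∂y) dx ∧ dy.
  ∂Q/∂x = 0
  ∂P/∂y = 1
  integrand = ∂Q/∂x - ∂P/∂y = -1.
Integrating over R: integral_0^1 integral_0^{1-x} (-1) dy dx = -1/2.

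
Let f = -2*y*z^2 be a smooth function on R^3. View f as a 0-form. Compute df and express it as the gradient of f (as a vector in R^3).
df = (0) dx + (-2*z^2) dy + (-4*y*z) dz; grad f = (0, -2*z^2, -4*y*z)

For a 0-form f, d f = (∂f/∂x) dx + (∂f/∂y) dy + (∂f/∂z) dz. The components of the vector representation are exactly the entries of grad f in Cartesian coordinates:
  ∂f/∂x = 0
  ∂f/∂y = -2*z^2
  ∂f/∂z = -4*y*z.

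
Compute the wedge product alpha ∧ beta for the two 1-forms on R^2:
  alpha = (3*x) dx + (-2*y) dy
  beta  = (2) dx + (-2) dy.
alpha ∧ beta = (-6*x + 4*y) dx ∧ dy

Distribute the wedge, using dx_i ∧ dx_j = -dx_j ∧ dx_i and dx_i ∧ dx_i = 0. For each pair (i, j) with i < j, the coefficient of dx_i ∧ dx_j in alpha ∧ beta is (alpha_i * beta_j - alpha_j * beta_i). Collecting: alpha ∧ beta = (-6*x + 4*y) dx ∧ dy.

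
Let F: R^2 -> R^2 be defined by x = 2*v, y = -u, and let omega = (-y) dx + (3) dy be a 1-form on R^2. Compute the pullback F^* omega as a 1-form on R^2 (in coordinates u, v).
F^* omega = (-3) du + (2*u) dv

Using F^*(f dg) = (f ∘ F) d(g ∘ F), substitute each coordinate x_i by F_i(u, v) in f_i, and replace dx_i by d F_i = (∂F_i/∂u) du + (∂F_i/∂v) dv.
  For the x component: f_1(F) = u; d F_1 = (0) du + (2) dv
  For the y component: f_2(F) = 3; d F_2 = (-1) du + (0) dv
Combining and collecting du, dv coefficients:
  coeff of du: -3
  coeff of dv: 2*u
F^* omega = (-3) du + (2*u) dv.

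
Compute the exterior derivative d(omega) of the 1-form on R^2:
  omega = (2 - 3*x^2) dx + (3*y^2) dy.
d(omega) = 0

For a 1-form omega = sum_i f_i dx_i, the exterior derivative is
  d(omega) = sum_{i < j} (∂f_j/∂x_i - ∂f_i/∂x_j) dx_i ∧ dx_j.

Assembling: d(omega) = 0.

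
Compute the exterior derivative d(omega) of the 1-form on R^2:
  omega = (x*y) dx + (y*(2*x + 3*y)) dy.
d(omega) = (-x + 2*y) dx ∧ dy

For a 1-form omega = sum_i f_i dx_i, the exterior derivative is
  d(omega) = sum_{i < j} (∂f_j/∂x_i - ∂f_i/∂x_j) dx_i ∧ dx_j.
  coefficient of dx ∧ dy: ∂f_2/∂x - ∂f_1/∂y = ∂(y*(2*x + 3*y))/∂x - ∂(x*y)/∂y = -x + 2*y
Assembling: d(omega) = (-x + 2*y) dx ∧ dy.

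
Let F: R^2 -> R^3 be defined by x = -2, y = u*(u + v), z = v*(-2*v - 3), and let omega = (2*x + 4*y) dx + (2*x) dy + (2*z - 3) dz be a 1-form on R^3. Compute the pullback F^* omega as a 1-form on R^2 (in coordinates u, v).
F^* omega = (-8*u - 4*v) du + (-4*u + 16*v^3 + 36*v^2 + 30*v + 9) dv

Using F^*(f dg) = (f ∘ F) d(g ∘ F), substitute each coordinate x_i by F_i(u, v) in f_i, and replace dx_i by d F_i = (∂F_i/∂u) du + (∂F_i/∂v) dv.
  For the x component: f_1(F) = 4*u^2 + 4*u*v - 4; d F_1 = (0) du + (0) dv
  For the y component: f_2(F) = -4; d F_2 = (2*u + v) du + (u) dv
  For the z component: f_3(F) = -4*v^2 - 6*v - 3; d F_3 = (0) du + (-4*v - 3) dv
Combining and collecting du, dv coefficients:
  coeff of du: -8*u - 4*v
  coeff of dv: -4*u + 16*v^3 + 36*v^2 + 30*v + 9
F^* omega = (-8*u - 4*v) du + (-4*u + 16*v^3 + 36*v^2 + 30*v + 9) dv.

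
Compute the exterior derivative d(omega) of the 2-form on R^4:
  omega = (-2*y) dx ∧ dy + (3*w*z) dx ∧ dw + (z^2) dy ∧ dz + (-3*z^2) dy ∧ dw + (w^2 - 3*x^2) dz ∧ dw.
d(omega) = (-3*w - 6*x) dx ∧ dz ∧ dw + (6*z) dy ∧ dz ∧ dw

For a 2-form omega = sum_{i<j} g_{ij} dx_i ∧ dx_j, the exterior derivative is
  d(omega) = sum_{i<j} d(g_{ij}) ∧ dx_i ∧ dx_j = sum_{i<j, k} (∂g_{ij}/∂x_k) dx_k ∧ dx_i ∧ dx_j.
Expand each term, using dx_k ∧ dx_i ∧ dx_j = sgn(permutation) dx_{(a)} ∧ dx_{(b)} ∧ dx_{(c)} with (a < b < c) sorted:
  d(3*w*z) includes (∂/∂z)(3*w*z) dz = (3*w) dz, which multiplied by dx ∧ dw gives (-3*w) dx ∧ dz ∧ dw
  d(-3*z^2) includes (∂/∂z)(-3*z^2) dz = (-6*z) dz, which multiplied by dy ∧ dw gives (6*z) dy ∧ dz ∧ dw
  d(w^2 - 3*x^2) includes (∂/∂x)(w^2 - 3*x^2) dx = (-6*x) dx, which multiplied by dz ∧ dw gives (-6*x) dx ∧ dz ∧ dw
Collecting like 3-forms: d(omega) = (-3*w - 6*x) dx ∧ dz ∧ dw + (6*z) dy ∧ dz ∧ dw.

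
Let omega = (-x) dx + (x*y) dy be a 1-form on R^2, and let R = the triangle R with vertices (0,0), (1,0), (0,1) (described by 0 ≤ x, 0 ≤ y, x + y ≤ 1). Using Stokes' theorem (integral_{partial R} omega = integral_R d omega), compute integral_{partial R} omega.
integral_(partial R) omega = 1/6

Stokes: integral_partial_R omega = integral_R d omega with d omega = (∂Q/∂x - ∂P/∂y) dx ∧ dy.
  ∂Q/∂x = y
  ∂P/∂y = 0
  integrand = ∂Q/∂x - ∂P/∂y = y.
Integrating over R: integral_0^1 integral_0^{1-x} (y) dy dx = 1/6.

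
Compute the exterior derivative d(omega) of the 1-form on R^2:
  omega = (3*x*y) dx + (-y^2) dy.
d(omega) = (-3*x) dx ∧ dy

For a 1-form omega = sum_i f_i dx_i, the exterior derivative is
  d(omega) = sum_{i < j} (∂f_j/∂x_i - ∂f_i/∂x_j) dx_i ∧ dx_j.
  coefficient of dx ∧ dy: ∂f_2/∂x - ∂f_1/∂y = ∂(-y^2)/∂x - ∂(3*x*y)/∂y = -3*x
Assembling: d(omega) = (-3*x) dx ∧ dy.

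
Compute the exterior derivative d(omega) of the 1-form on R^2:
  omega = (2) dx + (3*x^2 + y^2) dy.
d(omega) = (6*x) dx ∧ dy

For a 1-form omega = sum_i f_i dx_i, the exterior derivative is
  d(omega) = sum_{i < j} (∂f_j/∂x_i - ∂f_i/∂x_j) dx_i ∧ dx_j.
  coefficient of dx ∧ dy: ∂f_2/∂x - ∂f_1/∂y = ∂(3*x^2 + y^2)/∂x - ∂(2)/∂y = 6*x
Assembling: d(omega) = (6*x) dx ∧ dy.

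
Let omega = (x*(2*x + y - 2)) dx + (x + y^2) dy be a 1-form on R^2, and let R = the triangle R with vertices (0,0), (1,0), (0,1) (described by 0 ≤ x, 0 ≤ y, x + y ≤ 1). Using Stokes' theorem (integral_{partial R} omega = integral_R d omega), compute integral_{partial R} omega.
integral_(partial R) omega = 1/3

Stokes: integral_partial_R omega = integral_R d omega with d omega = (∂Q/∂x - ∂P/∂y) dx ∧ dy.
  ∂Q/∂x = 1
  ∂P/∂y = x
  integrand = ∂Q/∂x - ∂P/∂y = 1 - x.
Integrating over R: integral_0^1 integral_0^{1-x} (1 - x) dy dx = 1/3.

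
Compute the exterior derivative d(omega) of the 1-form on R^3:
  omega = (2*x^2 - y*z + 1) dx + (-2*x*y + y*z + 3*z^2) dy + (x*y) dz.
d(omega) = (-2*y + z) dx ∧ dy + (2*y) dx ∧ dz + (x - y - 6*z) dy ∧ dz

For a 1-form omega = sum_i f_i dx_i, the exterior derivative is
  d(omega) = sum_{i < j} (∂f_j/∂x_i - ∂f_i/∂x_j) dx_i ∧ dx_j.
  coefficient of dx ∧ dy: ∂f_2/∂x - ∂f_1/∂y = ∂(-2*x*y + y*z + 3*z^2)/∂x - ∂(2*x^2 - y*z + 1)/∂y = -2*y + z
  coefficient of dx ∧ dz: ∂f_3/∂x - ∂f_1/∂z = ∂(x*y)/∂x - ∂(2*x^2 - y*z + 1)/∂z = 2*y
  coefficient of dy ∧ dz: ∂f_3/∂y - ∂f_2/∂z = ∂(x*y)/∂y - ∂(-2*x*y + y*z + 3*z^2)/∂z = x - y - 6*z
Assembling: d(omega) = (-2*y + z) dx ∧ dy + (2*y) dx ∧ dz + (x - y - 6*z) dy ∧ dz.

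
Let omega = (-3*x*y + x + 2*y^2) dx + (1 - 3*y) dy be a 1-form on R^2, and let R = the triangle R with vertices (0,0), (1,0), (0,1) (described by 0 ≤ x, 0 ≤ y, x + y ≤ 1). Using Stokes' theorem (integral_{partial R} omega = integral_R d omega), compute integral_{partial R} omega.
integral_(partial R) omega = -1/6

Stokes: integral_partial_R omega = integral_R d omega with d omega = (∂Q/∂x - ∂P/∂y) dx ∧ dy.
  ∂Q/∂x = 0
  ∂P/∂y = -3*x + 4*y
  integrand = ∂Q/∂x - ∂P/∂y = 3*x - 4*y.
Integrating over R: integral_0^1 integral_0^{1-x} (3*x - 4*y) dy dx = -1/6.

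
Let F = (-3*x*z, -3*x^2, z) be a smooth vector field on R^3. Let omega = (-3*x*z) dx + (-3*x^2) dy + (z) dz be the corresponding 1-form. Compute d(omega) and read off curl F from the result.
d(omega) = (0) dy ∧ dz + (-3*x) dz ∧ dx + (-6*x) dx ∧ dy; curl F = (0, -3*x, -6*x)

d omega = sum_{i<j} (∂f_j/∂x_i - ∂f_i/∂x_j) dx_i ∧ dx_j. Under the identification (dy ∧ dz, dz ∧ dx, dx ∧ dy) ↔ (e_x, e_y, e_z), the coefficients are exactly the components of curl F. Compute:
  ∂R/∂y - ∂Q/∂z = (0) - (0) = 0
  ∂P/∂z - ∂R/∂x = (-3*x) - (0) = -3*x
  ∂Q/∂x - ∂P/∂y = (-6*x) - (0) = -6*x.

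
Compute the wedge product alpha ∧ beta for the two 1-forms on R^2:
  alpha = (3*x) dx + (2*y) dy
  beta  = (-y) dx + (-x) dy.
alpha ∧ beta = (-3*x^2 + 2*y^2) dx ∧ dy

Distribute the wedge, using dx_i ∧ dx_j = -dx_j ∧ dx_i and dx_i ∧ dx_i = 0. For each pair (i, j) with i < j, the coefficient of dx_i ∧ dx_j in alpha ∧ beta is (alpha_i * beta_j - alpha_j * beta_i). Collecting: alpha ∧ beta = (-3*x^2 + 2*y^2) dx ∧ dy.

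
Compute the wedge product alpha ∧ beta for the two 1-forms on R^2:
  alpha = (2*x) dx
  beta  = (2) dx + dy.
alpha ∧ beta = (2*x) dx ∧ dy

Distribute the wedge, using dx_i ∧ dx_j = -dx_j ∧ dx_i and dx_i ∧ dx_i = 0. For each pair (i, j) with i < j, the coefficient of dx_i ∧ dx_j in alpha ∧ beta is (alpha_i * beta_j - alpha_j * beta_i). Collecting: alpha ∧ beta = (2*x) dx ∧ dy.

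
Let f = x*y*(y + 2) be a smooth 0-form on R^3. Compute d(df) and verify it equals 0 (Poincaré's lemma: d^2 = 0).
d(df) = 0

Step 1: df = sum_i (∂f/∂x_i) dx_i = (y*(y + 2)) dx + (2*x*(y + 1)) dy + (0) dz.
Step 2: Apply d again. Using the 1-form formula, the coefficient of dx ∧ dy in d(df) is ∂^2 f/∂x ∂y - ∂^2 f/∂y ∂x = (2*y + 2) - (2*y + 2) = 0 (equality of mixed partials for smooth f).
Similarly for dx ∧ dz and dy ∧ dz — all coefficients vanish. So d(df) = 0.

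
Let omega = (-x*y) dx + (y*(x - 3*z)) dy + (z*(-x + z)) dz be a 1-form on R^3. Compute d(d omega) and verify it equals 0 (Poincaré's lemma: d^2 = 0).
d(d omega) = 0

Step 1: d omega = sum_{i<j} (∂f_j/∂x_i - ∂f_i/∂x_j) dx_i ∧ dx_j:
  coeff of dx ∧ dy: x + y
  coeff of dx ∧ dz: -z
  coeff of dy ∧ dz: 3*y
Step 2: Apply d again to each 2-form coefficient. The only possible 3-form in R^3 is dx ∧ dy ∧ dz, with coefficient
  ∂(coeff of dy∧dz)/∂x - ∂(coeff of dx∧dz)/∂y + ∂(coeff of dx∧dy)/∂z
  = ∂/∂x (3*y) - ∂/∂y (-z) + ∂/∂z (x + y).
Each of these terms simplifies to sums of mixed partials that cancel in pairs. The result is 0 (by equality of mixed partials for smooth functions — Schwarz / Clairaut).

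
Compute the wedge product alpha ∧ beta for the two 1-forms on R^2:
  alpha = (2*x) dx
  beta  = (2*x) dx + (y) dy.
alpha ∧ beta = (2*x*y) dx ∧ dy

Distribute the wedge, using dx_i ∧ dx_j = -dx_j ∧ dx_i and dx_i ∧ dx_i = 0. For each pair (i, j) with i < j, the coefficient of dx_i ∧ dx_j in alpha ∧ beta is (alpha_i * beta_j - alpha_j * beta_i). Collecting: alpha ∧ beta = (2*x*y) dx ∧ dy.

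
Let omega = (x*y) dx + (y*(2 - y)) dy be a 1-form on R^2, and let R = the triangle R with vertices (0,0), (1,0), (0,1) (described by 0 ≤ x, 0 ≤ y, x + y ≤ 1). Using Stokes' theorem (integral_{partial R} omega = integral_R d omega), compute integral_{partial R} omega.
integral_(partial R) omega = -1/6

Stokes: integral_partial_R omega = integral_R d omega with d omega = (∂Q/∂x - ∂P/∂y) dx ∧ dy.
  ∂Q/∂x = 0
  ∂P/∂y = x
  integrand = ∂Q/∂x - ∂P/∂y = -x.
Integrating over R: integral_0^1 integral_0^{1-x} (-x) dy dx = -1/6.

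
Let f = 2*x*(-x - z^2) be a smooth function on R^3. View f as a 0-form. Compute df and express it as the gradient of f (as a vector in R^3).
df = (-4*x - 2*z^2) dx + (0) dy + (-4*x*z) dz; grad f = (-4*x - 2*z^2, 0, -4*x*z)

For a 0-form f, d f = (∂f/∂x) dx + (∂f/∂y) dy + (∂f/∂z) dz. The components of the vector representation are exactly the entries of grad f in Cartesian coordinates:
  ∂f/∂x = -4*x - 2*z^2
  ∂f/∂y = 0
  ∂f/∂z = -4*x*z.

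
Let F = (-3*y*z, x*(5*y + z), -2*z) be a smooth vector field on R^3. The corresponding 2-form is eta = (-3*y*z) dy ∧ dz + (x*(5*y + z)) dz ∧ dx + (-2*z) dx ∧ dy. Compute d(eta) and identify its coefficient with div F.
d(eta) = (5*x - 2) dx ∧ dy ∧ dz; div F = 5*x - 2

For a 2-form in R^3 of the form above, applying d gives a 3-form with coefficient ∂P/∂x + ∂Q/∂y + ∂R/∂z:
  ∂P/∂x = 0
  ∂Q/∂y = 5*x
  ∂R/∂z = -2
Sum = 5*x - 2, which is exactly div F.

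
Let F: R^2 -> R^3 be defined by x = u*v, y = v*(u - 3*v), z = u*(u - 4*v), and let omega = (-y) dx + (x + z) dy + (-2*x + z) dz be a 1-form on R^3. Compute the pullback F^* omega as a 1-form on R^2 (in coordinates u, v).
F^* omega = (2*u^3 - 15*u^2*v + 20*u*v^2 + 3*v^3) du + (u*(-3*u^2 + 14*u*v + 21*v^2)) dv

Using F^*(f dg) = (f ∘ F) d(g ∘ F), substitute each coordinate x_i by F_i(u, v) in f_i, and replace dx_i by d F_i = (∂F_i/∂u) du + (∂F_i/∂v) dv.
  For the x component: f_1(F) = v*(-u + 3*v); d F_1 = (v) du + (u) dv
  For the y component: f_2(F) = u*(u - 3*v); d F_2 = (v) du + (u - 6*v) dv
  For the z component: f_3(F) = u*(u - 6*v); d F_3 = (2*u - 4*v) du + (-4*u) dv
Combining and collecting du, dv coefficients:
  coeff of du: 2*u^3 - 15*u^2*v + 20*u*v^2 + 3*v^3
  coeff of dv: u*(-3*u^2 + 14*u*v + 21*v^2)
F^* omega = (2*u^3 - 15*u^2*v + 20*u*v^2 + 3*v^3) du + (u*(-3*u^2 + 14*u*v + 21*v^2)) dv.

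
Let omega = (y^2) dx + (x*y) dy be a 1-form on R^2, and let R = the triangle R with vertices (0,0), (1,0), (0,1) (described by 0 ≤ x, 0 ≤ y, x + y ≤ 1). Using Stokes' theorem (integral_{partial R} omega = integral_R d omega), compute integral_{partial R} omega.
integral_(partial R) omega = -1/6

Stokes: integral_partial_R omega = integral_R d omega with d omega = (∂Q/∂x - ∂P/∂y) dx ∧ dy.
  ∂Q/∂x = y
  ∂P/∂y = 2*y
  integrand = ∂Q/∂x - ∂P/∂y = -y.
Integrating over R: integral_0^1 integral_0^{1-x} (-y) dy dx = -1/6.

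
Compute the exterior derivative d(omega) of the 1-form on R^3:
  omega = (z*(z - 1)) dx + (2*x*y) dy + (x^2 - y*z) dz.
d(omega) = (2*y) dx ∧ dy + (2*x - 2*z + 1) dx ∧ dz + (-z) dy ∧ dz

For a 1-form omega = sum_i f_i dx_i, the exterior derivative is
  d(omega) = sum_{i < j} (∂f_j/∂x_i - ∂f_i/∂x_j) dx_i ∧ dx_j.
  coefficient of dx ∧ dy: ∂f_2/∂x - ∂f_1/∂y = ∂(2*x*y)/∂x - ∂(z*(z - 1))/∂y = 2*y
  coefficient of dx ∧ dz: ∂f_3/∂x - ∂f_1/∂z = ∂(x^2 - y*z)/∂x - ∂(z*(z - 1))/∂z = 2*x - 2*z + 1
  coefficient of dy ∧ dz: ∂f_3/∂y - ∂f_2/∂z = ∂(x^2 - y*z)/∂y - ∂(2*x*y)/∂z = -z
Assembling: d(omega) = (2*y) dx ∧ dy + (2*x - 2*z + 1) dx ∧ dz + (-z) dy ∧ dz.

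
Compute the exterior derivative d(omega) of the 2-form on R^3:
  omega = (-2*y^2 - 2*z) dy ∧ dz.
d(omega) = 0

For a 2-form omega = sum_{i<j} g_{ij} dx_i ∧ dx_j, the exterior derivative is
  d(omega) = sum_{i<j} d(g_{ij}) ∧ dx_i ∧ dx_j = sum_{i<j, k} (∂g_{ij}/∂x_k) dx_k ∧ dx_i ∧ dx_j.
Expand each term, using dx_k ∧ dx_i ∧ dx_j = sgn(permutation) dx_{(a)} ∧ dx_{(b)} ∧ dx_{(c)} with (a < b < c) sorted:

Collecting like 3-forms: d(omega) = 0.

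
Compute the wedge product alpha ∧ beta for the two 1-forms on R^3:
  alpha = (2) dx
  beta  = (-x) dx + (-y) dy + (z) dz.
alpha ∧ beta = (-2*y) dx ∧ dy + (2*z) dx ∧ dz

Distribute the wedge, using dx_i ∧ dx_j = -dx_j ∧ dx_i and dx_i ∧ dx_i = 0. For each pair (i, j) with i < j, the coefficient of dx_i ∧ dx_j in alpha ∧ beta is (alpha_i * beta_j - alpha_j * beta_i). Collecting: alpha ∧ beta = (-2*y) dx ∧ dy + (2*z) dx ∧ dz.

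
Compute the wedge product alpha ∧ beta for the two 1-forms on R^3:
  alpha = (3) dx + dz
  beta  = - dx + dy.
alpha ∧ beta = (3) dx ∧ dy + (1) dx ∧ dz + (-1) dy ∧ dz

Distribute the wedge, using dx_i ∧ dx_j = -dx_j ∧ dx_i and dx_i ∧ dx_i = 0. For each pair (i, j) with i < j, the coefficient of dx_i ∧ dx_j in alpha ∧ beta is (alpha_i * beta_j - alpha_j * beta_i). Collecting: alpha ∧ beta = (3) dx ∧ dy + (1) dx ∧ dz + (-1) dy ∧ dz.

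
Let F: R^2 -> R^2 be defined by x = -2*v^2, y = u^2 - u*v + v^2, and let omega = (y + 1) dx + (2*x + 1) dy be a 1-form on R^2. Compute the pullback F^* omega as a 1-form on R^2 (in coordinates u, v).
F^* omega = (-8*u*v^2 + 2*u + 4*v^3 - v) du + (-4*u^2*v + 8*u*v^2 - u - 12*v^3 - 2*v) dv

Using F^*(f dg) = (f ∘ F) d(g ∘ F), substitute each coordinate x_i by F_i(u, v) in f_i, and replace dx_i by d F_i = (∂F_i/∂u) du + (∂F_i/∂v) dv.
  For the x component: f_1(F) = u^2 - u*v + v^2 + 1; d F_1 = (0) du + (-4*v) dv
  For the y component: f_2(F) = 1 - 4*v^2; d F_2 = (2*u - v) du + (-u + 2*v) dv
Combining and collecting du, dv coefficients:
  coeff of du: -8*u*v^2 + 2*u + 4*v^3 - v
  coeff of dv: -4*u^2*v + 8*u*v^2 - u - 12*v^3 - 2*v
F^* omega = (-8*u*v^2 + 2*u + 4*v^3 - v) du + (-4*u^2*v + 8*u*v^2 - u - 12*v^3 - 2*v) dv.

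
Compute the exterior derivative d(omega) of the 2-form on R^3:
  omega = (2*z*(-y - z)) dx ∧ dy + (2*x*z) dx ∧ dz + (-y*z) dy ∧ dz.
d(omega) = (-2*y - 4*z) dx ∧ dy ∧ dz

For a 2-form omega = sum_{i<j} g_{ij} dx_i ∧ dx_j, the exterior derivative is
  d(omega) = sum_{i<j} d(g_{ij}) ∧ dx_i ∧ dx_j = sum_{i<j, k} (∂g_{ij}/∂x_k) dx_k ∧ dx_i ∧ dx_j.
Expand each term, using dx_k ∧ dx_i ∧ dx_j = sgn(permutation) dx_{(a)} ∧ dx_{(b)} ∧ dx_{(c)} with (a < b < c) sorted:
  d(2*z*(-y - z)) includes (∂/∂z)(2*z*(-y - z)) dz = (-2*y - 4*z) dz, which multiplied by dx ∧ dy gives (-2*y - 4*z) dx ∧ dy ∧ dz
Collecting like 3-forms: d(omega) = (-2*y - 4*z) dx ∧ dy ∧ dz.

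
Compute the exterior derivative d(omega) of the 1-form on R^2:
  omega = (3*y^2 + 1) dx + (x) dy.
d(omega) = (1 - 6*y) dx ∧ dy

For a 1-form omega = sum_i f_i dx_i, the exterior derivative is
  d(omega) = sum_{i < j} (∂f_j/∂x_i - ∂f_i/∂x_j) dx_i ∧ dx_j.
  coefficient of dx ∧ dy: ∂f_2/∂x - ∂f_1/∂y = ∂(x)/∂x - ∂(3*y^2 + 1)/∂y = 1 - 6*y
Assembling: d(omega) = (1 - 6*y) dx ∧ dy.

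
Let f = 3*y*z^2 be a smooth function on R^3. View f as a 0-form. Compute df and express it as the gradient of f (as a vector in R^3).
df = (0) dx + (3*z^2) dy + (6*y*z) dz; grad f = (0, 3*z^2, 6*y*z)

For a 0-form f, d f = (∂f/∂x) dx + (∂f/∂y) dy + (∂f/∂z) dz. The components of the vector representation are exactly the entries of grad f in Cartesian coordinates:
  ∂f/∂x = 0
  ∂f/∂y = 3*z^2
  ∂f/∂z = 6*y*z.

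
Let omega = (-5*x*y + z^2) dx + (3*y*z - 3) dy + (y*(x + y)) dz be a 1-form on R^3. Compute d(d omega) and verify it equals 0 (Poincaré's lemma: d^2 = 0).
d(d omega) = 0

Step 1: d omega = sum_{i<j} (∂f_j/∂x_i - ∂f_i/∂x_j) dx_i ∧ dx_j:
  coeff of dx ∧ dy: 5*x
  coeff of dx ∧ dz: y - 2*z
  coeff of dy ∧ dz: x - y
Step 2: Apply d again to each 2-form coefficient. The only possible 3-form in R^3 is dx ∧ dy ∧ dz, with coefficient
  ∂(coeff of dy∧dz)/∂x - ∂(coeff of dx∧dz)/∂y + ∂(coeff of dx∧dy)/∂z
  = ∂/∂x (x - y) - ∂/∂y (y - 2*z) + ∂/∂z (5*x).
Each of these terms simplifies to sums of mixed partials that cancel in pairs. The result is 0 (by equality of mixed partials for smooth functions — Schwarz / Clairaut).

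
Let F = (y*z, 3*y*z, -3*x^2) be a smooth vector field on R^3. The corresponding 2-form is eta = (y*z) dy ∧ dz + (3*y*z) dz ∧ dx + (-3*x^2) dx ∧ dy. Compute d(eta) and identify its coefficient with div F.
d(eta) = (3*z) dx ∧ dy ∧ dz; div F = 3*z

For a 2-form in R^3 of the form above, applying d gives a 3-form with coefficient ∂P/∂x + ∂Q/∂y + ∂R/∂z:
  ∂P/∂x = 0
  ∂Q/∂y = 3*z
  ∂R/∂z = 0
Sum = 3*z, which is exactly div F.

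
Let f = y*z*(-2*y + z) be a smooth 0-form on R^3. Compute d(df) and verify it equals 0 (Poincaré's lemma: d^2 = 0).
d(df) = 0

Step 1: df = sum_i (∂f/∂x_i) dx_i = (0) dx + (z*(-4*y + z)) dy + (2*y*(-y + z)) dz.
Step 2: Apply d again. Using the 1-form formula, the coefficient of dx ∧ dy in d(df) is ∂^2 f/∂x ∂y - ∂^2 f/∂y ∂x = (0) - (0) = 0 (equality of mixed partials for smooth f).
Similarly for dx ∧ dz and dy ∧ dz — all coefficients vanish. So d(df) = 0.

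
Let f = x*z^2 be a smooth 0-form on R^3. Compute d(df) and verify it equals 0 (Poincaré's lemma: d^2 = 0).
d(df) = 0

Step 1: df = sum_i (∂f/∂x_i) dx_i = (z^2) dx + (0) dy + (2*x*z) dz.
Step 2: Apply d again. Using the 1-form formula, the coefficient of dx ∧ dy in d(df) is ∂^2 f/∂x ∂y - ∂^2 f/∂y ∂x = (0) - (0) = 0 (equality of mixed partials for smooth f).
Similarly for dx ∧ dz and dy ∧ dz — all coefficients vanish. So d(df) = 0.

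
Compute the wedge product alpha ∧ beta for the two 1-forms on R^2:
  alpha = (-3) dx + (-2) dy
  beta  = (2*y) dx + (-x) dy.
alpha ∧ beta = (3*x + 4*y) dx ∧ dy

Distribute the wedge, using dx_i ∧ dx_j = -dx_j ∧ dx_i and dx_i ∧ dx_i = 0. For each pair (i, j) with i < j, the coefficient of dx_i ∧ dx_j in alpha ∧ beta is (alpha_i * beta_j - alpha_j * beta_i). Collecting: alpha ∧ beta = (3*x + 4*y) dx ∧ dy.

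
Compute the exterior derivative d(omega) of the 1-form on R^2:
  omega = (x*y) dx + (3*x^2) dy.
d(omega) = (5*x) dx ∧ dy

For a 1-form omega = sum_i f_i dx_i, the exterior derivative is
  d(omega) = sum_{i < j} (∂f_j/∂x_i - ∂f_i/∂x_j) dx_i ∧ dx_j.
  coefficient of dx ∧ dy: ∂f_2/∂x - ∂f_1/∂y = ∂(3*x^2)/∂x - ∂(x*y)/∂y = 5*x
Assembling: d(omega) = (5*x) dx ∧ dy.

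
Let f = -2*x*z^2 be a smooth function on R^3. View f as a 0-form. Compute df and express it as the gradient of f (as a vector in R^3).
df = (-2*z^2) dx + (0) dy + (-4*x*z) dz; grad f = (-2*z^2, 0, -4*x*z)

For a 0-form f, d f = (∂f/∂x) dx + (∂f/∂y) dy + (∂f/∂z) dz. The components of the vector representation are exactly the entries of grad f in Cartesian coordinates:
  ∂f/∂x = -2*z^2
  ∂f/∂y = 0
  ∂f/∂z = -4*x*z.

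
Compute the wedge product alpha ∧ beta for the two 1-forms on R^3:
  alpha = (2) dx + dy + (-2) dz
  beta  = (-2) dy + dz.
alpha ∧ beta = (-4) dx ∧ dy + (2) dx ∧ dz + (-3) dy ∧ dz

Distribute the wedge, using dx_i ∧ dx_j = -dx_j ∧ dx_i and dx_i ∧ dx_i = 0. For each pair (i, j) with i < j, the coefficient of dx_i ∧ dx_j in alpha ∧ beta is (alpha_i * beta_j - alpha_j * beta_i). Collecting: alpha ∧ beta = (-4) dx ∧ dy + (2) dx ∧ dz + (-3) dy ∧ dz.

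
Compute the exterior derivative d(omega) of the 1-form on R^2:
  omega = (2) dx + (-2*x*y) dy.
d(omega) = (-2*y) dx ∧ dy

For a 1-form omega = sum_i f_i dx_i, the exterior derivative is
  d(omega) = sum_{i < j} (∂f_j/∂x_i - ∂f_i/∂x_j) dx_i ∧ dx_j.
  coefficient of dx ∧ dy: ∂f_2/∂x - ∂f_1/∂y = ∂(-2*x*y)/∂x - ∂(2)/∂y = -2*y
Assembling: d(omega) = (-2*y) dx ∧ dy.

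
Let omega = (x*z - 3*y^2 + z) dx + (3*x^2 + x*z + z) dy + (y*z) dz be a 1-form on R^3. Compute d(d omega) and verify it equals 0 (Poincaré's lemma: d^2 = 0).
d(d omega) = 0

Step 1: d omega = sum_{i<j} (∂f_j/∂x_i - ∂f_i/∂x_j) dx_i ∧ dx_j:
  coeff of dx ∧ dy: 6*x + 6*y + z
  coeff of dx ∧ dz: -x - 1
  coeff of dy ∧ dz: -x + z - 1
Step 2: Apply d again to each 2-form coefficient. The only possible 3-form in R^3 is dx ∧ dy ∧ dz, with coefficient
  ∂(coeff of dy∧dz)/∂x - ∂(coeff of dx∧dz)/∂y + ∂(coeff of dx∧dy)/∂z
  = ∂/∂x (-x + z - 1) - ∂/∂y (-x - 1) + ∂/∂z (6*x + 6*y + z).
Each of these terms simplifies to sums of mixed partials that cancel in pairs. The result is 0 (by equality of mixed partials for smooth functions — Schwarz / Clairaut).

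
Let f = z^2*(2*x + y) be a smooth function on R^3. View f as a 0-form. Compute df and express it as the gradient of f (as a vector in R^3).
df = (2*z^2) dx + (z^2) dy + (2*z*(2*x + y)) dz; grad f = (2*z^2, z^2, 2*z*(2*x + y))

For a 0-form f, d f = (∂f/∂x) dx + (∂f/∂y) dy + (∂f/∂z) dz. The components of the vector representation are exactly the entries of grad f in Cartesian coordinates:
  ∂f/∂x = 2*z^2
  ∂f/∂y = z^2
  ∂f/∂z = 2*z*(2*x + y).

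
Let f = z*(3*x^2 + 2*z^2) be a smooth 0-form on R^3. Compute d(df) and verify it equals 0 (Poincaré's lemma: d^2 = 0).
d(df) = 0

Step 1: df = sum_i (∂f/∂x_i) dx_i = (6*x*z) dx + (0) dy + (3*x^2 + 6*z^2) dz.
Step 2: Apply d again. Using the 1-form formula, the coefficient of dx ∧ dy in d(df) is ∂^2 f/∂x ∂y - ∂^2 f/∂y ∂x = (0) - (0) = 0 (equality of mixed partials for smooth f).
Similarly for dx ∧ dz and dy ∧ dz — all coefficients vanish. So d(df) = 0.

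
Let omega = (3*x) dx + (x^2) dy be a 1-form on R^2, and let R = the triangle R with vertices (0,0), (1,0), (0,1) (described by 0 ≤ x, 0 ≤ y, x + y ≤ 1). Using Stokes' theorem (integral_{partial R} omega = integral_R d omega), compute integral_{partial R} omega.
integral_(partial R) omega = 1/3

Stokes: integral_partial_R omega = integral_R d omega with d omega = (∂Q/∂x - ∂P/∂y) dx ∧ dy.
  ∂Q/∂x = 2*x
  ∂P/∂y = 0
  integrand = ∂Q/∂x - ∂P/∂y = 2*x.
Integrating over R: integral_0^1 integral_0^{1-x} (2*x) dy dx = 1/3.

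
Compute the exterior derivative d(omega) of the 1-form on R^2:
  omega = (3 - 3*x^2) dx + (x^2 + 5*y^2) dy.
d(omega) = (2*x) dx ∧ dy

For a 1-form omega = sum_i f_i dx_i, the exterior derivative is
  d(omega) = sum_{i < j} (∂f_j/∂x_i - ∂f_i/∂x_j) dx_i ∧ dx_j.
  coefficient of dx ∧ dy: ∂f_2/∂x - ∂f_1/∂y = ∂(x^2 + 5*y^2)/∂x - ∂(3 - 3*x^2)/∂y = 2*x
Assembling: d(omega) = (2*x) dx ∧ dy.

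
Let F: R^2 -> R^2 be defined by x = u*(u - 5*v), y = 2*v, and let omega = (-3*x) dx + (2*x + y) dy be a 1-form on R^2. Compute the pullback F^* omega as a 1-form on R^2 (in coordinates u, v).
F^* omega = (3*u*(-2*u^2 + 15*u*v - 25*v^2)) du + (15*u^3 - 75*u^2*v + 4*u^2 - 20*u*v + 4*v) dv

Using F^*(f dg) = (f ∘ F) d(g ∘ F), substitute each coordinate x_i by F_i(u, v) in f_i, and replace dx_i by d F_i = (∂F_i/∂u) du + (∂F_i/∂v) dv.
  For the x component: f_1(F) = 3*u*(-u + 5*v); d F_1 = (2*u - 5*v) du + (-5*u) dv
  For the y component: f_2(F) = 2*u^2 - 10*u*v + 2*v; d F_2 = (0) du + (2) dv
Combining and collecting du, dv coefficients:
  coeff of du: 3*u*(-2*u^2 + 15*u*v - 25*v^2)
  coeff of dv: 15*u^3 - 75*u^2*v + 4*u^2 - 20*u*v + 4*v
F^* omega = (3*u*(-2*u^2 + 15*u*v - 25*v^2)) du + (15*u^3 - 75*u^2*v + 4*u^2 - 20*u*v + 4*v) dv.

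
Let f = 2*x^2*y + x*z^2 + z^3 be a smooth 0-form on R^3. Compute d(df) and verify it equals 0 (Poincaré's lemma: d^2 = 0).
d(df) = 0

Step 1: df = sum_i (∂f/∂x_i) dx_i = (4*x*y + z^2) dx + (2*x^2) dy + (z*(2*x + 3*z)) dz.
Step 2: Apply d again. Using the 1-form formula, the coefficient of dx ∧ dy in d(df) is ∂^2 f/∂x ∂y - ∂^2 f/∂y ∂x = (4*x) - (4*x) = 0 (equality of mixed partials for smooth f).
Similarly for dx ∧ dz and dy ∧ dz — all coefficients vanish. So d(df) = 0.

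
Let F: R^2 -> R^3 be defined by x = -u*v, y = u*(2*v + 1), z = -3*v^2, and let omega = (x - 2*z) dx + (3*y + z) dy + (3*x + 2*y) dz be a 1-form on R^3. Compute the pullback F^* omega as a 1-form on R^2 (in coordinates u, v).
F^* omega = (13*u*v^2 + 12*u*v + 3*u - 12*v^3 - 3*v^2) du + (u*(13*u*v + 6*u - 18*v^2 - 12*v)) dv

Using F^*(f dg) = (f ∘ F) d(g ∘ F), substitute each coordinate x_i by F_i(u, v) in f_i, and replace dx_i by d F_i = (∂F_i/∂u) du + (∂F_i/∂v) dv.
  For the x component: f_1(F) = v*(-u + 6*v); d F_1 = (-v) du + (-u) dv
  For the y component: f_2(F) = 6*u*v + 3*u - 3*v^2; d F_2 = (2*v + 1) du + (2*u) dv
  For the z component: f_3(F) = u*(v + 2); d F_3 = (0) du + (-6*v) dv
Combining and collecting du, dv coefficients:
  coeff of du: 13*u*v^2 + 12*u*v + 3*u - 12*v^3 - 3*v^2
  coeff of dv: u*(13*u*v + 6*u - 18*v^2 - 12*v)
F^* omega = (13*u*v^2 + 12*u*v + 3*u - 12*v^3 - 3*v^2) du + (u*(13*u*v + 6*u - 18*v^2 - 12*v)) dv.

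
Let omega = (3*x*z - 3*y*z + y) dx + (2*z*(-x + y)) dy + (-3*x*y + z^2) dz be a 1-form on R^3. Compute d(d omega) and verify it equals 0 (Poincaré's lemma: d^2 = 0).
d(d omega) = 0

Step 1: d omega = sum_{i<j} (∂f_j/∂x_i - ∂f_i/∂x_j) dx_i ∧ dx_j:
  coeff of dx ∧ dy: z - 1
  coeff of dx ∧ dz: -3*x
  coeff of dy ∧ dz: -x - 2*y
Step 2: Apply d again to each 2-form coefficient. The only possible 3-form in R^3 is dx ∧ dy ∧ dz, with coefficient
  ∂(coeff of dy∧dz)/∂x - ∂(coeff of dx∧dz)/∂y + ∂(coeff of dx∧dy)/∂z
  = ∂/∂x (-x - 2*y) - ∂/∂y (-3*x) + ∂/∂z (z - 1).
Each of these terms simplifies to sums of mixed partials that cancel in pairs. The result is 0 (by equality of mixed partials for smooth functions — Schwarz / Clairaut).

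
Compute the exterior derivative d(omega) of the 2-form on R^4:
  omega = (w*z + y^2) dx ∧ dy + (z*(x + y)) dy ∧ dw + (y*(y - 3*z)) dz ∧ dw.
d(omega) = (w) dx ∧ dy ∧ dz + (2*z) dx ∧ dy ∧ dw + (-x + y - 3*z) dy ∧ dz ∧ dw

For a 2-form omega = sum_{i<j} g_{ij} dx_i ∧ dx_j, the exterior derivative is
  d(omega) = sum_{i<j} d(g_{ij}) ∧ dx_i ∧ dx_j = sum_{i<j, k} (∂g_{ij}/∂x_k) dx_k ∧ dx_i ∧ dx_j.
Expand each term, using dx_k ∧ dx_i ∧ dx_j = sgn(permutation) dx_{(a)} ∧ dx_{(b)} ∧ dx_{(c)} with (a < b < c) sorted:
  d(w*z + y^2) includes (∂/∂z)(w*z + y^2) dz = (w) dz, which multiplied by dx ∧ dy gives (w) dx ∧ dy ∧ dz
  d(w*z + y^2) includes (∂/∂w)(w*z + y^2) dw = (z) dw, which multiplied by dx ∧ dy gives (z) dx ∧ dy ∧ dw
  d(z*(x + y)) includes (∂/∂x)(z*(x + y)) dx = (z) dx, which multiplied by dy ∧ dw gives (z) dx ∧ dy ∧ dw
  d(z*(x + y)) includes (∂/∂z)(z*(x + y)) dz = (x + y) dz, which multiplied by dy ∧ dw gives (-x - y) dy ∧ dz ∧ dw
  d(y*(y - 3*z)) includes (∂/∂y)(y*(y - 3*z)) dy = (2*y - 3*z) dy, which multiplied by dz ∧ dw gives (2*y - 3*z) dy ∧ dz ∧ dw
Collecting like 3-forms: d(omega) = (w) dx ∧ dy ∧ dz + (2*z) dx ∧ dy ∧ dw + (-x + y - 3*z) dy ∧ dz ∧ dw.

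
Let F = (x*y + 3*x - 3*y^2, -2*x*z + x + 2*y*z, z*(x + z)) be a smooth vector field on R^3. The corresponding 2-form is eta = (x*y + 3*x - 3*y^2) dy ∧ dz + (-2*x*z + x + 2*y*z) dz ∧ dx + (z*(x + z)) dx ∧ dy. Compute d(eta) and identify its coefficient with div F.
d(eta) = (x + y + 4*z + 3) dx ∧ dy ∧ dz; div F = x + y + 4*z + 3

For a 2-form in R^3 of the form above, applying d gives a 3-form with coefficient ∂P/∂x + ∂Q/∂y + ∂R/∂z:
  ∂P/∂x = y + 3
  ∂Q/∂y = 2*z
  ∂R/∂z = x + 2*z
Sum = x + y + 4*z + 3, which is exactly div F.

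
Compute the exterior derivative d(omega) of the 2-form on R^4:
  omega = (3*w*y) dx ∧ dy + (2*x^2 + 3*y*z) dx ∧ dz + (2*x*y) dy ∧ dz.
d(omega) = (3*y) dx ∧ dy ∧ dw + (2*y - 3*z) dx ∧ dy ∧ dz

For a 2-form omega = sum_{i<j} g_{ij} dx_i ∧ dx_j, the exterior derivative is
  d(omega) = sum_{i<j} d(g_{ij}) ∧ dx_i ∧ dx_j = sum_{i<j, k} (∂g_{ij}/∂x_k) dx_k ∧ dx_i ∧ dx_j.
Expand each term, using dx_k ∧ dx_i ∧ dx_j = sgn(permutation) dx_{(a)} ∧ dx_{(b)} ∧ dx_{(c)} with (a < b < c) sorted:
  d(3*w*y) includes (∂/∂w)(3*w*y) dw = (3*y) dw, which multiplied by dx ∧ dy gives (3*y) dx ∧ dy ∧ dw
  d(2*x^2 + 3*y*z) includes (∂/∂y)(2*x^2 + 3*y*z) dy = (3*z) dy, which multiplied by dx ∧ dz gives (-3*z) dx ∧ dy ∧ dz
  d(2*x*y) includes (∂/∂x)(2*x*y) dx = (2*y) dx, which multiplied by dy ∧ dz gives (2*y) dx ∧ dy ∧ dz
Collecting like 3-forms: d(omega) = (3*y) dx ∧ dy ∧ dw + (2*y - 3*z) dx ∧ dy ∧ dz.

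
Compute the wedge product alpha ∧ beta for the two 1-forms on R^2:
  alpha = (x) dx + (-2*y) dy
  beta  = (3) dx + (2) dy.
alpha ∧ beta = (2*x + 6*y) dx ∧ dy

Distribute the wedge, using dx_i ∧ dx_j = -dx_j ∧ dx_i and dx_i ∧ dx_i = 0. For each pair (i, j) with i < j, the coefficient of dx_i ∧ dx_j in alpha ∧ beta is (alpha_i * beta_j - alpha_j * beta_i). Collecting: alpha ∧ beta = (2*x + 6*y) dx ∧ dy.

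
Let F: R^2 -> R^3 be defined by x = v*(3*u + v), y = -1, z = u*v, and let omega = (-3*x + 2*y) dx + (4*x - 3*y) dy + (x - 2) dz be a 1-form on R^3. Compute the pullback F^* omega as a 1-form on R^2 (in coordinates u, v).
F^* omega = (8*v*(-3*u*v - v^2 - 1)) du + (-24*u^2*v - 26*u*v^2 - 8*u - 6*v^3 - 4*v) dv

Using F^*(f dg) = (f ∘ F) d(g ∘ F), substitute each coordinate x_i by F_i(u, v) in f_i, and replace dx_i by d F_i = (∂F_i/∂u) du + (∂F_i/∂v) dv.
  For the x component: f_1(F) = -9*u*v - 3*v^2 - 2; d F_1 = (3*v) du + (3*u + 2*v) dv
  For the y component: f_2(F) = 12*u*v + 4*v^2 + 3; d F_2 = (0) du + (0) dv
  For the z component: f_3(F) = 3*u*v + v^2 - 2; d F_3 = (v) du + (u) dv
Combining and collecting du, dv coefficients:
  coeff of du: 8*v*(-3*u*v - v^2 - 1)
  coeff of dv: -24*u^2*v - 26*u*v^2 - 8*u - 6*v^3 - 4*v
F^* omega = (8*v*(-3*u*v - v^2 - 1)) du + (-24*u^2*v - 26*u*v^2 - 8*u - 6*v^3 - 4*v) dv.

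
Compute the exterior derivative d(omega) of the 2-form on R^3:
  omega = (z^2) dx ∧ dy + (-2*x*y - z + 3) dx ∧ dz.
d(omega) = (2*x + 2*z) dx ∧ dy ∧ dz

For a 2-form omega = sum_{i<j} g_{ij} dx_i ∧ dx_j, the exterior derivative is
  d(omega) = sum_{i<j} d(g_{ij}) ∧ dx_i ∧ dx_j = sum_{i<j, k} (∂g_{ij}/∂x_k) dx_k ∧ dx_i ∧ dx_j.
Expand each term, using dx_k ∧ dx_i ∧ dx_j = sgn(permutation) dx_{(a)} ∧ dx_{(b)} ∧ dx_{(c)} with (a < b < c) sorted:
  d(z^2) includes (∂/∂z)(z^2) dz = (2*z) dz, which multiplied by dx ∧ dy gives (2*z) dx ∧ dy ∧ dz
  d(-2*x*y - z + 3) includes (∂/∂y)(-2*x*y - z + 3) dy = (-2*x) dy, which multiplied by dx ∧ dz gives (2*x) dx ∧ dy ∧ dz
Collecting like 3-forms: d(omega) = (2*x + 2*z) dx ∧ dy ∧ dz.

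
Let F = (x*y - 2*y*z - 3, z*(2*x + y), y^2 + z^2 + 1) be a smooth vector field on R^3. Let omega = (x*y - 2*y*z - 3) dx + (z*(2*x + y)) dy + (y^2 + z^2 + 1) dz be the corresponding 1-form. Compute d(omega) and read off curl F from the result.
d(omega) = (-2*x + y) dy ∧ dz + (-2*y) dz ∧ dx + (-x + 4*z) dx ∧ dy; curl F = (-2*x + y, -2*y, -x + 4*z)

d omega = sum_{i<j} (∂f_j/∂x_i - ∂f_i/∂x_j) dx_i ∧ dx_j. Under the identification (dy ∧ dz, dz ∧ dx, dx ∧ dy) ↔ (e_x, e_y, e_z), the coefficients are exactly the components of curl F. Compute:
  ∂R/∂y - ∂Q/∂z = (2*y) - (2*x + y) = -2*x + y
  ∂P/∂z - ∂R/∂x = (-2*y) - (0) = -2*y
  ∂Q/∂x - ∂P/∂y = (2*z) - (x - 2*z) = -x + 4*z.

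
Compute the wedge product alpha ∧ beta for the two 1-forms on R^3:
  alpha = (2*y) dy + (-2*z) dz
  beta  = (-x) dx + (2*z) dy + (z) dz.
alpha ∧ beta = (2*x*y) dx ∧ dy + (2*z*(y + 2*z)) dy ∧ dz + (-2*x*z) dx ∧ dz

Distribute the wedge, using dx_i ∧ dx_j = -dx_j ∧ dx_i and dx_i ∧ dx_i = 0. For each pair (i, j) with i < j, the coefficient of dx_i ∧ dx_j in alpha ∧ beta is (alpha_i * beta_j - alpha_j * beta_i). Collecting: alpha ∧ beta = (2*x*y) dx ∧ dy + (2*z*(y + 2*z)) dy ∧ dz + (-2*x*z) dx ∧ dz.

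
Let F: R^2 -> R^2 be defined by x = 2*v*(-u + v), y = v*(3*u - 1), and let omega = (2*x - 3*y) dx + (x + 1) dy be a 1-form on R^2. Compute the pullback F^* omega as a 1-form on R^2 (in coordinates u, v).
F^* omega = (v*(20*u*v - 2*v^2 - 6*v + 3)) du + (20*u^2*v - 54*u*v^2 - 4*u*v + 3*u + 16*v^3 + 10*v^2 - 1) dv

Using F^*(f dg) = (f ∘ F) d(g ∘ F), substitute each coordinate x_i by F_i(u, v) in f_i, and replace dx_i by d F_i = (∂F_i/∂u) du + (∂F_i/∂v) dv.
  For the x component: f_1(F) = v*(-13*u + 4*v + 3); d F_1 = (-2*v) du + (-2*u + 4*v) dv
  For the y component: f_2(F) = -2*u*v + 2*v^2 + 1; d F_2 = (3*v) du + (3*u - 1) dv
Combining and collecting du, dv coefficients:
  coeff of du: v*(20*u*v - 2*v^2 - 6*v + 3)
  coeff of dv: 20*u^2*v - 54*u*v^2 - 4*u*v + 3*u + 16*v^3 + 10*v^2 - 1
F^* omega = (v*(20*u*v - 2*v^2 - 6*v + 3)) du + (20*u^2*v - 54*u*v^2 - 4*u*v + 3*u + 16*v^3 + 10*v^2 - 1) dv.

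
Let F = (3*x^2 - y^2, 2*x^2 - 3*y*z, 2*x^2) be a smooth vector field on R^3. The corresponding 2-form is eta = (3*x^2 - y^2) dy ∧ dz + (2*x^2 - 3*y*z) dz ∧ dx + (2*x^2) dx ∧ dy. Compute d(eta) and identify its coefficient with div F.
d(eta) = (6*x - 3*z) dx ∧ dy ∧ dz; div F = 6*x - 3*z

For a 2-form in R^3 of the form above, applying d gives a 3-form with coefficient ∂P/∂x + ∂Q/∂y + ∂R/∂z:
  ∂P/∂x = 6*x
  ∂Q/∂y = -3*z
  ∂R/∂z = 0
Sum = 6*x - 3*z, which is exactly div F.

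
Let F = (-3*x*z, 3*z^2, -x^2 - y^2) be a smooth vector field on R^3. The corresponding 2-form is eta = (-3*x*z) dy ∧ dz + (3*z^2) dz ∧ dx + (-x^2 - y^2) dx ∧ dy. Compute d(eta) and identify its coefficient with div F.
d(eta) = (-3*z) dx ∧ dy ∧ dz; div F = -3*z

For a 2-form in R^3 of the form above, applying d gives a 3-form with coefficient ∂P/∂x + ∂Q/∂y + ∂R/∂z:
  ∂P/∂x = -3*z
  ∂Q/∂y = 0
  ∂R/∂z = 0
Sum = -3*z, which is exactly div F.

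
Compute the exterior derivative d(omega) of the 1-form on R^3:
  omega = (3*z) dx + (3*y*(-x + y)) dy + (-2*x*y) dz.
d(omega) = (-3*y) dx ∧ dy + (-2*y - 3) dx ∧ dz + (-2*x) dy ∧ dz

For a 1-form omega = sum_i f_i dx_i, the exterior derivative is
  d(omega) = sum_{i < j} (∂f_j/∂x_i - ∂f_i/∂x_j) dx_i ∧ dx_j.
  coefficient of dx ∧ dy: ∂f_2/∂x - ∂f_1/∂y = ∂(3*y*(-x + y))/∂x - ∂(3*z)/∂y = -3*y
  coefficient of dx ∧ dz: ∂f_3/∂x - ∂f_1/∂z = ∂(-2*x*y)/∂x - ∂(3*z)/∂z = -2*y - 3
  coefficient of dy ∧ dz: ∂f_3/∂y - ∂f_2/∂z = ∂(-2*x*y)/∂y - ∂(3*y*(-x + y))/∂z = -2*x
Assembling: d(omega) = (-3*y) dx ∧ dy + (-2*y - 3) dx ∧ dz + (-2*x) dy ∧ dz.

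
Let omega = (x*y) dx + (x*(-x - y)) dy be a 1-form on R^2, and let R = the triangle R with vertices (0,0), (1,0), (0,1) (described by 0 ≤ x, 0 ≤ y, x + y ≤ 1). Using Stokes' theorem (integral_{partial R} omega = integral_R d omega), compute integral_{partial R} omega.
integral_(partial R) omega = -2/3

Stokes: integral_partial_R omega = integral_R d omega with d omega = (∂Q/∂x - ∂P/∂y) dx ∧ dy.
  ∂Q/∂x = -2*x - y
  ∂P/∂y = x
  integrand = ∂Q/∂x - ∂P/∂y = -3*x - y.
Integrating over R: integral_0^1 integral_0^{1-x} (-3*x - y) dy dx = -2/3.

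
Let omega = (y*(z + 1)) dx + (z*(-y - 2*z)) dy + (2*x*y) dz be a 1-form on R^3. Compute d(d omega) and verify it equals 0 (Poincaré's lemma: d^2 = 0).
d(d omega) = 0

Step 1: d omega = sum_{i<j} (∂f_j/∂x_i - ∂f_i/∂x_j) dx_i ∧ dx_j:
  coeff of dx ∧ dy: -z - 1
  coeff of dx ∧ dz: y
  coeff of dy ∧ dz: 2*x + y + 4*z
Step 2: Apply d again to each 2-form coefficient. The only possible 3-form in R^3 is dx ∧ dy ∧ dz, with coefficient
  ∂(coeff of dy∧dz)/∂x - ∂(coeff of dx∧dz)/∂y + ∂(coeff of dx∧dy)/∂z
  = ∂/∂x (2*x + y + 4*z) - ∂/∂y (y) + ∂/∂z (-z - 1).
Each of these terms simplifies to sums of mixed partials that cancel in pairs. The result is 0 (by equality of mixed partials for smooth functions — Schwarz / Clairaut).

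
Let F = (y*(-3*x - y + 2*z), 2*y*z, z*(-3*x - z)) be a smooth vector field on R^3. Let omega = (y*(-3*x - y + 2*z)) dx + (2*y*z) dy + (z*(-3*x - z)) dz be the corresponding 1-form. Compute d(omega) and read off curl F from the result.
d(omega) = (-2*y) dy ∧ dz + (2*y + 3*z) dz ∧ dx + (3*x + 2*y - 2*z) dx ∧ dy; curl F = (-2*y, 2*y + 3*z, 3*x + 2*y - 2*z)

d omega = sum_{i<j} (∂f_j/∂x_i - ∂f_i/∂x_j) dx_i ∧ dx_j. Under the identification (dy ∧ dz, dz ∧ dx, dx ∧ dy) ↔ (e_x, e_y, e_z), the coefficients are exactly the components of curl F. Compute:
  ∂R/∂y - ∂Q/∂z = (0) - (2*y) = -2*y
  ∂P/∂z - ∂R/∂x = (2*y) - (-3*z) = 2*y + 3*z
  ∂Q/∂x - ∂P/∂y = (0) - (-3*x - 2*y + 2*z) = 3*x + 2*y - 2*z.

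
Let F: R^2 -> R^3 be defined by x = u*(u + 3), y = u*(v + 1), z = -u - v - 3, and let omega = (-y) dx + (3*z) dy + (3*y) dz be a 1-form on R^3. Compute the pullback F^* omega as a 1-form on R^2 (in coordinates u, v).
F^* omega = (-2*u^2*v - 2*u^2 - 9*u*v - 9*u - 3*v^2 - 12*v - 9) du + (3*u*(-u - 2*v - 4)) dv

Using F^*(f dg) = (f ∘ F) d(g ∘ F), substitute each coordinate x_i by F_i(u, v) in f_i, and replace dx_i by d F_i = (∂F_i/∂u) du + (∂F_i/∂v) dv.
  For the x component: f_1(F) = u*(-v - 1); d F_1 = (2*u + 3) du + (0) dv
  For the y component: f_2(F) = -3*u - 3*v - 9; d F_2 = (v + 1) du + (u) dv
  For the z component: f_3(F) = 3*u*(v + 1); d F_3 = (-1) du + (-1) dv
Combining and collecting du, dv coefficients:
  coeff of du: -2*u^2*v - 2*u^2 - 9*u*v - 9*u - 3*v^2 - 12*v - 9
  coeff of dv: 3*u*(-u - 2*v - 4)
F^* omega = (-2*u^2*v - 2*u^2 - 9*u*v - 9*u - 3*v^2 - 12*v - 9) du + (3*u*(-u - 2*v - 4)) dv.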